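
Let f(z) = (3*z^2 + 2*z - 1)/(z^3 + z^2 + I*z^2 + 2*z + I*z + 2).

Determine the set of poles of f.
{-2*I, I}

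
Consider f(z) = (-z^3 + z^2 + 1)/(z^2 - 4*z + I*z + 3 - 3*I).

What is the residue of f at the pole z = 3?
-34/5 + 17*I/5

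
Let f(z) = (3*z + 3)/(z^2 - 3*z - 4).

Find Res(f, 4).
3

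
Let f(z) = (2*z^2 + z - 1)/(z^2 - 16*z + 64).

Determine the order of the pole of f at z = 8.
Factor the denominator:
  z^2 - 16*z + 64 = (z - 8)^2

The numerator P(z) = 2*z^2 + z - 1 has P(8) = 135 ≠ 0, so no factor of (z - 8) cancels.
Near z = 8 we can therefore write f(z) = g(z)/(z - 8)^2 with g analytic at 8 and g(8) ≠ 0 (g is just the numerator).

Hence z = 8 is a pole of order 2.

Final answer: 2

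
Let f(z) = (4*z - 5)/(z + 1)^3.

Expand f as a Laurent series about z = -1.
-9/(z + 1)^3 + 4/(z + 1)^2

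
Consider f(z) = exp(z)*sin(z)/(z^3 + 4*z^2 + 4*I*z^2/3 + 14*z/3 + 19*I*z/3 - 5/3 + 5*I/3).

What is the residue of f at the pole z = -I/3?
(-297/3298 - 423*I/3298)*exp(-I/3)*sinh(1/3)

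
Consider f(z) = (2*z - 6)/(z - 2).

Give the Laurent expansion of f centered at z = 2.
Put w = z - (2), i.e. z = w + 2. The denominator is w, so it suffices to rewrite the numerator in powers of w.

P(z) = 2*z - 6
P(w + 2) = -2 + 2*w

Dividing each term by w:
  f = -2/w + 2

Substituting back w = z - 2:
  f(z) = -2/(z - 2) + 2

The series is finite because the numerator is a polynomial; the negative powers form the principal part, and the coefficient of 1/(z - 2) gives Res(f, 2) = -2.

Final answer: -2/(z - 2) + 2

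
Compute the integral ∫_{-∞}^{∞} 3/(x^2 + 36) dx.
Let f(z) = 3/(z^2 + 36). The denominator has no real zeros and deg Q - deg P = 2 ≥ 2, so the integral of f over the upper semicircle |z| = R tends to 0 as R → ∞. Closing the contour in the upper half-plane,
  ∫_{-∞}^{∞} f(x) dx = 2πi · Σ Res(f, z_k)  over the poles with Im z_k > 0.

Zeros of the denominator: z^2 + 36 = 0 gives z = ±6*I.
Upper half-plane: z = 6*I (simple).

Each pole is a simple zero of Q(z) = z^2 + 36, so Res(f, z₀) = P(z₀)/Q'(z₀) with P(z) = 3, Q'(z) = 2*z:
  Res(f, 6*I) = (3)/(12*I) = -I/4

∫_{-∞}^{∞} f(x) dx = 2πi · (-I/4) = pi/2

Final answer: pi/2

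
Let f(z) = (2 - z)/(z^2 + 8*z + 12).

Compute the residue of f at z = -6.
Write f(z) = P(z)/Q(z) with P(z) = 2 - z and Q(z) = z^2 + 8*z + 12.
The denominator factors as Q(z) = (z + 6)*(z + 2), so z = -6 is a simple zero of Q and P is analytic there; z = -6 is therefore a simple pole and
  Res(f, z₀) = P(z₀)/Q'(z₀).

Q'(z) = 2*z + 8, so Q'(-6) = -4.
P(-6) = 8.

Res(f, -6) = (8)/(-4) = -2

Final answer: -2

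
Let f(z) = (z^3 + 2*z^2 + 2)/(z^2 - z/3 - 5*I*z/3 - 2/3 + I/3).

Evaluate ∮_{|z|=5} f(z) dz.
By the residue theorem, ∮_C f(z) dz = 2πi · (sum of the residues of f at the poles inside |z| = 5).

The denominator factors as (z - I)*(z - 1/3 - 2*I/3), so the singularities of f are simple poles at z = I, z = 1/3 + 2*I/3.
  |I|² = 1 < 25 = 5², so this pole is inside the contour.
  |1/3 + 2*I/3|² = 5/9 < 25 = 5², so this pole is inside the contour.

With P(z) = z^3 + 2*z^2 + 2 and Q(z) = z^2 - z/3 - 5*I*z/3 - 2/3 + I/3, each pole is simple, so Res(f, z₀) = P(z₀)/Q'(z₀) with Q'(z) = 2*z - 1/3 - 5*I/3.
  Res(f, I) = P(I)/Q'(I) = (-I)/(-1/3 + I/3) = -3/2 + 3*I/2
  Res(f, 1/3 + 2*I/3) = P(1/3 + 2*I/3)/Q'(1/3 + 2*I/3) = (25/27 + 22*I/27)/(1/3 - I/3) = 1/6 + 47*I/18

Sum of residues inside C: -4/3 + 37*I/9
∮_C f(z) dz = 2πi · (-4/3 + 37*I/9) = pi*(-74/9 - 8*I/3)

Final answer: pi*(-74/9 - 8*I/3)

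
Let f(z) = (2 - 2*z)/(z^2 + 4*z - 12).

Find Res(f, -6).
-7/4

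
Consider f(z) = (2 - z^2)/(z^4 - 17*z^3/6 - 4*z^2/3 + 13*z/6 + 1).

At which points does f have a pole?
The singularities of f are the zeros of the denominator. Factoring,
  z^4 - 17*z^3/6 - 4*z^2/3 + 13*z/6 + 1 = (z - 1)*(z + 1/2)*(z - 3)*(z + 2/3)
so the candidates are z = 1, z = -1/2, z = 3, z = -2/3.

Check the numerator P(z) = 2 - z^2 at each one:
  P(1) = 1 ≠ 0, so z = 1 is a (simple) pole.
  P(-1/2) = 7/4 ≠ 0, so z = -1/2 is a (simple) pole.
  P(3) = -7 ≠ 0, so z = 3 is a (simple) pole.
  P(-2/3) = 14/9 ≠ 0, so z = -2/3 is a (simple) pole.

Poles of f: {-2/3, -1/2, 1, 3}

Final answer: {-2/3, -1/2, 1, 3}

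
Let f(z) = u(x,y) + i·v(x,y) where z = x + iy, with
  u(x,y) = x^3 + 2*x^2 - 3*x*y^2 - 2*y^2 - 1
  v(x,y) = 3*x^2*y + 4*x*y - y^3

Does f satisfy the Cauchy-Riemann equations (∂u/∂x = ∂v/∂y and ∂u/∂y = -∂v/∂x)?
∂u/∂x = 3*x^2 + 4*x - 3*y^2
∂v/∂y = 3*x^2 + 4*x - 3*y^2
∂u/∂y = -6*x*y - 4*y
∂v/∂x = 6*x*y + 4*y
∂u/∂x = ∂v/∂y and ∂u/∂y = -∂v/∂x hold identically; f is analytic.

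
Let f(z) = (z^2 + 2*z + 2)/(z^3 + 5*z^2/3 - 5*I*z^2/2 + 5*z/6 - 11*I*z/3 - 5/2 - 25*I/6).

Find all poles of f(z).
The singularities of f are the zeros of the denominator. Factoring,
  z^3 + 5*z^2/3 - 5*I*z^2/2 + 5*z/6 - 11*I*z/3 - 5/2 - 25*I/6 = (z + 1 + I)*(z + 1 - 2*I)*(z - 1/3 - 3*I/2)
so the candidates are z = -1 - I, z = -1 + 2*I, z = 1/3 + 3*I/2.

Check the numerator P(z) = z^2 + 2*z + 2 at each one:
  P(-1 - I) = 0, so the factor (z + 1 + I) cancels and z = -1 - I is only a removable singularity, not a pole.
  P(-1 + 2*I) = -3 ≠ 0, so z = -1 + 2*I is a (simple) pole.
  P(1/3 + 3*I/2) = 19/36 + 4*I ≠ 0, so z = 1/3 + 3*I/2 is a (simple) pole.

Poles of f: {-1 + 2*I, 1/3 + 3*I/2}

Final answer: {-1 + 2*I, 1/3 + 3*I/2}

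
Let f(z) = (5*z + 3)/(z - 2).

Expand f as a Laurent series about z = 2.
Put w = z - (2), i.e. z = w + 2. The denominator is w, so it suffices to rewrite the numerator in powers of w.

P(z) = 5*z + 3
P(w + 2) = 13 + 5*w

Dividing each term by w:
  f = 13/w + 5

Substituting back w = z - 2:
  f(z) = 13/(z - 2) + 5

The series is finite because the numerator is a polynomial; the negative powers form the principal part, and the coefficient of 1/(z - 2) gives Res(f, 2) = 13.

Final answer: 13/(z - 2) + 5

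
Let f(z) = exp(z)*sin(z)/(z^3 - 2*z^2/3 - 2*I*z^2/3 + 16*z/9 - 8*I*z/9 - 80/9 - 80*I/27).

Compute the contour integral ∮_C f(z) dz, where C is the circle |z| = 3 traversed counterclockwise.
By the residue theorem, ∮_C f(z) dz = 2πi · (sum of the residues of f at the poles inside |z| = 3).

The denominator factors as (z + 2/3 - 2*I)*(z + 2/3 + 2*I)*(z - 2 - 2*I/3), so the singularities of f are simple poles at z = -2/3 + 2*I, z = -2/3 - 2*I, z = 2 + 2*I/3.
  |-2/3 + 2*I|² = 40/9 < 9 = 3², so this pole is inside the contour.
  |-2/3 - 2*I|² = 40/9 < 9 = 3², so this pole is inside the contour.
  |2 + 2*I/3|² = 40/9 < 9 = 3², so this pole is inside the contour.

With P(z) = exp(z)*sin(z) and Q(z) = z^3 - 2*z^2/3 - 2*I*z^2/3 + 16*z/9 - 8*I*z/9 - 80/9 - 80*I/27, each pole is simple, so Res(f, z₀) = P(z₀)/Q'(z₀) with Q'(z) = 3*z^2 - 4*z/3 - 4*I*z/3 + 16/9 - 8*I/9.
  Res(f, -2/3 + 2*I) = P(-2/3 + 2*I)/Q'(-2/3 + 2*I) = (-exp(-2/3 + 2*I)*sin(2/3 - 2*I))/(-16/3 - 32*I/3) = (3/80 - 3*I/40)*exp(-2/3 + 2*I)*sin(2/3 - 2*I)
  Res(f, -2/3 - 2*I) = P(-2/3 - 2*I)/Q'(-2/3 - 2*I) = (-exp(-2/3 - 2*I)*sin(2/3 + 2*I))/(-32/3 + 32*I/3) = (3/64 + 3*I/64)*exp(-2/3 - 2*I)*sin(2/3 + 2*I)
  Res(f, 2 + 2*I/3) = P(2 + 2*I/3)/Q'(2 + 2*I/3) = (exp(2 + 2*I/3)*sin(2 + 2*I/3))/(32/3 + 32*I/9) = (27/320 - 9*I/320)*exp(2 + 2*I/3)*sin(2 + 2*I/3)

Sum of residues inside C: (3/64 + 3*I/64)*exp(-2/3 - 2*I)*sin(2/3 + 2*I) + (3/80 - 3*I/40)*exp(-2/3 + 2*I)*sin(2/3 - 2*I) + (27/320 - 9*I/320)*exp(2 + 2*I/3)*sin(2 + 2*I/3)
∮_C f(z) dz = 2πi · ((3/64 + 3*I/64)*exp(-2/3 - 2*I)*sin(2/3 + 2*I) + (3/80 - 3*I/40)*exp(-2/3 + 2*I)*sin(2/3 - 2*I) + (27/320 - 9*I/320)*exp(2 + 2*I/3)*sin(2 + 2*I/3)) = pi*(-3/32 + 3*I/32)*exp(-2/3 - 2*I)*sin(2/3 + 2*I) + pi*(3/20 + 3*I/40)*exp(-2/3 + 2*I)*sin(2/3 - 2*I) + pi*(9/160 + 27*I/160)*exp(2 + 2*I/3)*sin(2 + 2*I/3)

Final answer: pi*(-3/32 + 3*I/32)*exp(-2/3 - 2*I)*sin(2/3 + 2*I) + pi*(3/20 + 3*I/40)*exp(-2/3 + 2*I)*sin(2/3 - 2*I) + pi*(9/160 + 27*I/160)*exp(2 + 2*I/3)*sin(2 + 2*I/3)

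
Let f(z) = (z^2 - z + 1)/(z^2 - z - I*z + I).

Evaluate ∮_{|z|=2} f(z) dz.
By the residue theorem, ∮_C f(z) dz = 2πi · (sum of the residues of f at the poles inside |z| = 2).

The denominator factors as (z - 1)*(z - I), so the singularities of f are simple poles at z = 1, z = I.
  |1|² = 1 < 4 = 2², so this pole is inside the contour.
  |I|² = 1 < 4 = 2², so this pole is inside the contour.

With P(z) = z^2 - z + 1 and Q(z) = z^2 - z - I*z + I, each pole is simple, so Res(f, z₀) = P(z₀)/Q'(z₀) with Q'(z) = 2*z - 1 - I.
  Res(f, 1) = P(1)/Q'(1) = (1)/(1 - I) = 1/2 + I/2
  Res(f, I) = P(I)/Q'(I) = (-I)/(-1 + I) = -1/2 + I/2

Sum of residues inside C: I
∮_C f(z) dz = 2πi · (I) = -2*pi

Final answer: -2*pi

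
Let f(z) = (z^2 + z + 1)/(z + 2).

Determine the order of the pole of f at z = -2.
1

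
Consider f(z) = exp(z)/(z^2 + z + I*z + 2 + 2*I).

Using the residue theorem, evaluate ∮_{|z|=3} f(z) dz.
By the residue theorem, ∮_C f(z) dz = 2πi · (sum of the residues of f at the poles inside |z| = 3).

The denominator factors as (z + 1 - I)*(z + 2*I), so the singularities of f are simple poles at z = -1 + I, z = -2*I.
  |-1 + I|² = 2 < 9 = 3², so this pole is inside the contour.
  |-2*I|² = 4 < 9 = 3², so this pole is inside the contour.

With P(z) = exp(z) and Q(z) = z^2 + z + I*z + 2 + 2*I, each pole is simple, so Res(f, z₀) = P(z₀)/Q'(z₀) with Q'(z) = 2*z + 1 + I.
  Res(f, -1 + I) = P(-1 + I)/Q'(-1 + I) = (exp(-1 + I))/(-1 + 3*I) = (-1/10 - 3*I/10)*exp(-1 + I)
  Res(f, -2*I) = P(-2*I)/Q'(-2*I) = (exp(-2*I))/(1 - 3*I) = (1/10 + 3*I/10)*exp(-2*I)

Sum of residues inside C: (1/10 + 3*I/10)*exp(-2*I) + (-1/10 - 3*I/10)*exp(-1 + I)
∮_C f(z) dz = 2πi · ((1/10 + 3*I/10)*exp(-2*I) + (-1/10 - 3*I/10)*exp(-1 + I)) = pi*(3/5 - I/5)*exp(-1 + I) + pi*(-3/5 + I/5)*exp(-2*I)

Final answer: pi*(3/5 - I/5)*exp(-1 + I) + pi*(-3/5 + I/5)*exp(-2*I)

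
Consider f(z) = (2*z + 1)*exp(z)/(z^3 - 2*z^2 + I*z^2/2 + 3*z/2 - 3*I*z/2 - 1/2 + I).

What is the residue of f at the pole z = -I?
Write f(z) = P(z)/Q(z) with P(z) = (2*z + 1)*exp(z) and Q(z) = z^3 - 2*z^2 + I*z^2/2 + 3*z/2 - 3*I*z/2 - 1/2 + I.
The denominator factors as Q(z) = (z - 1)*(z + I)*(z - 1 - I/2), so z = -I is a simple zero of Q and P is analytic there; z = -I is therefore a simple pole and
  Res(f, z₀) = P(z₀)/Q'(z₀).

Q'(z) = 3*z^2 - 4*z + I*z + 3/2 - 3*I/2, so Q'(-I) = -1/2 + 5*I/2.
P(-I) = (1 - 2*I)*exp(-I).

Res(f, -I) = ((1 - 2*I)*exp(-I))/(-1/2 + 5*I/2) = (-11/13 - 3*I/13)*exp(-I)

Final answer: (-11/13 - 3*I/13)*exp(-I)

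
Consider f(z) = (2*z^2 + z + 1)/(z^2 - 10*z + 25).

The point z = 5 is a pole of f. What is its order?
Factor the denominator:
  z^2 - 10*z + 25 = (z - 5)^2

The numerator P(z) = 2*z^2 + z + 1 has P(5) = 56 ≠ 0, so no factor of (z - 5) cancels.
Near z = 5 we can therefore write f(z) = g(z)/(z - 5)^2 with g analytic at 5 and g(5) ≠ 0 (g is just the numerator).

Hence z = 5 is a pole of order 2.

Final answer: 2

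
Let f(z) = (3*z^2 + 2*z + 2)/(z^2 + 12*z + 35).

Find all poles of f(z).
The singularities of f are the zeros of the denominator. Factoring,
  z^2 + 12*z + 35 = (z + 5)*(z + 7)
so the candidates are z = -5, z = -7.

Check the numerator P(z) = 3*z^2 + 2*z + 2 at each one:
  P(-5) = 67 ≠ 0, so z = -5 is a (simple) pole.
  P(-7) = 135 ≠ 0, so z = -7 is a (simple) pole.

Poles of f: {-7, -5}

Final answer: {-7, -5}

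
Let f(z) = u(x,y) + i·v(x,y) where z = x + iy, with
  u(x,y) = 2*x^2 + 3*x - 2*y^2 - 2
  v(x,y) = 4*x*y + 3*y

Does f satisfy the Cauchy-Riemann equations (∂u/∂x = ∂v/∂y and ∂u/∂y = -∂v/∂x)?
∂u/∂x = 4*x + 3
∂v/∂y = 4*x + 3
∂u/∂y = -4*y
∂v/∂x = 4*y
∂u/∂x = ∂v/∂y and ∂u/∂y = -∂v/∂x hold identically; f is analytic.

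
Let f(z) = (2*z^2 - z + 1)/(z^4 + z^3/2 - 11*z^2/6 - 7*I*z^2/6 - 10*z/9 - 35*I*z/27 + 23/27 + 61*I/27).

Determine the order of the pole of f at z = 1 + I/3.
Factor the denominator:
  z^4 + z^3/2 - 11*z^2/6 - 7*I*z^2/6 - 10*z/9 - 35*I*z/27 + 23/27 + 61*I/27 = (z - 1 - I/3)^2*(z + 3/2 - I/3)*(z + 1 + I)

The numerator P(z) = 2*z^2 - z + 1 has P(1 + I/3) = 16/9 + I ≠ 0, so no factor of (z - 1 - I/3) cancels.
Near z = 1 + I/3 we can therefore write f(z) = g(z)/(z - 1 - I/3)^2 with g analytic at 1 + I/3 and g(1 + I/3) ≠ 0 (g is the numerator divided by the remaining denominator factors).

Hence z = 1 + I/3 is a pole of order 2.

Final answer: 2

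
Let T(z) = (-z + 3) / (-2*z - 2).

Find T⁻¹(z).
Set w = T(z) = (-z + 3) / (-2*z - 2) and solve for z:
  w*(-2*z - 2) = -z + 3
  -2*w + z*(1 - 2*w) - 3 = 0
  z*(1 - 2*w) = 2*w + 3
  z = (-2*w - 3)/(2*w - 1)
Renaming the variable, T⁻¹(z) = (-2*z - 3)/(2*z - 1).
(Check: ad - bc = 8 ≠ 0, so T is invertible.)

Final answer: (-2*z - 3)/(2*z - 1)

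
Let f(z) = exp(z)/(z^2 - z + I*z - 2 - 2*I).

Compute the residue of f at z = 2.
(3/10 - I/10)*exp(2)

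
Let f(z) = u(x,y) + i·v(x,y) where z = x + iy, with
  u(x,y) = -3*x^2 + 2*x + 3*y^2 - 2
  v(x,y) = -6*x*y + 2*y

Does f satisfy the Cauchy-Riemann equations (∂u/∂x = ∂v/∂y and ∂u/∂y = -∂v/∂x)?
∂u/∂x = 2 - 6*x
∂v/∂y = 2 - 6*x
∂u/∂y = 6*y
∂v/∂x = -6*y
∂u/∂x = ∂v/∂y and ∂u/∂y = -∂v/∂x hold identically; f is analytic.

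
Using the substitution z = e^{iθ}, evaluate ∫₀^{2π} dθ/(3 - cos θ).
sqrt(2)*pi/2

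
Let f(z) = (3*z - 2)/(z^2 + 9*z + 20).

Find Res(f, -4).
Write f(z) = P(z)/Q(z) with P(z) = 3*z - 2 and Q(z) = z^2 + 9*z + 20.
The denominator factors as Q(z) = (z + 5)*(z + 4), so z = -4 is a simple zero of Q and P is analytic there; z = -4 is therefore a simple pole and
  Res(f, z₀) = P(z₀)/Q'(z₀).

Q'(z) = 2*z + 9, so Q'(-4) = 1.
P(-4) = -14.

Res(f, -4) = (-14)/(1) = -14

Final answer: -14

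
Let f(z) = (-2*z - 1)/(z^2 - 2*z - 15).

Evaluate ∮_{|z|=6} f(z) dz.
-4*I*pi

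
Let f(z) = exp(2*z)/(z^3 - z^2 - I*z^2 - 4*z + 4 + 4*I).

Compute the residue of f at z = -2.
Write f(z) = P(z)/Q(z) with P(z) = exp(2*z) and Q(z) = z^3 - z^2 - I*z^2 - 4*z + 4 + 4*I.
The denominator factors as Q(z) = (z - 1 - I)*(z - 2)*(z + 2), so z = -2 is a simple zero of Q and P is analytic there; z = -2 is therefore a simple pole and
  Res(f, z₀) = P(z₀)/Q'(z₀).

Q'(z) = 3*z^2 - 2*z - 2*I*z - 4, so Q'(-2) = 12 + 4*I.
P(-2) = exp(-4).

Res(f, -2) = (exp(-4))/(12 + 4*I) = (3/40 - I/40)*exp(-4)

Final answer: (3/40 - I/40)*exp(-4)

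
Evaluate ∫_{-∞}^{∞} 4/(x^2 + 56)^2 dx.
Let f(z) = 4/(z^2 + 56)^2. The denominator has no real zeros and deg Q - deg P = 4 ≥ 2, so the integral of f over the upper semicircle |z| = R tends to 0 as R → ∞. Closing the contour in the upper half-plane,
  ∫_{-∞}^{∞} f(x) dx = 2πi · Σ Res(f, z_k)  over the poles with Im z_k > 0.

Zeros of the denominator: z^2 + 56 = 0 gives z = ±2*sqrt(14)*I.
Upper half-plane: z = 2*sqrt(14)*I (a pole of order 2).

Write f(z) = g(z)/(z - 2*sqrt(14)*I)^2 with g(z) = 4/(z + 2*sqrt(14)*I)^2. For a double pole, Res(f, z₀) = g'(z₀):
  g'(z) = -8/(z + 2*sqrt(14)*I)^3
  Res(f, 2*sqrt(14)*I) = g'(2*sqrt(14)*I) = -sqrt(14)*I/1568

∫_{-∞}^{∞} f(x) dx = 2πi · (-sqrt(14)*I/1568) = sqrt(14)*pi/784

Final answer: sqrt(14)*pi/784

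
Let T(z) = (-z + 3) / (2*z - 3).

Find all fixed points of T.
T(z) = z means -z + 3 = z*(2*z - 3), i.e.
  2*z^2 - 2*z - 3 = 0.
Discriminant: (-2)^2 - 4*(2)*(-3) = 28, so the roots are real.
  z = (2 ± sqrt(28))/(2*(2))
Fixed points: {1/2 - sqrt(7)/2, 1/2 + sqrt(7)/2}

Final answer: {1/2 - sqrt(7)/2, 1/2 + sqrt(7)/2}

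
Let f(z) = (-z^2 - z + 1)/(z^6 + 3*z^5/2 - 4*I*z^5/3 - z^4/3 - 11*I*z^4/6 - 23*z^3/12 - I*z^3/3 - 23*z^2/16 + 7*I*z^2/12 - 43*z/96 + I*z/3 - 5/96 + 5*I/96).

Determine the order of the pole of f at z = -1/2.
4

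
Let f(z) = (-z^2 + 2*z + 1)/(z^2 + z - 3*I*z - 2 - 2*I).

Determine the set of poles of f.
The singularities of f are the zeros of the denominator. Factoring,
  z^2 + z - 3*I*z - 2 - 2*I = (z + 1 - I)*(z - 2*I)
so the candidates are z = -1 + I, z = 2*I.

Check the numerator P(z) = -z^2 + 2*z + 1 at each one:
  P(-1 + I) = -1 + 4*I ≠ 0, so z = -1 + I is a (simple) pole.
  P(2*I) = 5 + 4*I ≠ 0, so z = 2*I is a (simple) pole.

Poles of f: {-1 + I, 2*I}

Final answer: {-1 + I, 2*I}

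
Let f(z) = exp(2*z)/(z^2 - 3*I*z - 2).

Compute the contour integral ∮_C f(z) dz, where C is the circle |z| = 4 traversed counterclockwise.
By the residue theorem, ∮_C f(z) dz = 2πi · (sum of the residues of f at the poles inside |z| = 4).

The denominator factors as (z - 2*I)*(z - I), so the singularities of f are simple poles at z = 2*I, z = I.
  |2*I|² = 4 < 16 = 4², so this pole is inside the contour.
  |I|² = 1 < 16 = 4², so this pole is inside the contour.

With P(z) = exp(2*z) and Q(z) = z^2 - 3*I*z - 2, each pole is simple, so Res(f, z₀) = P(z₀)/Q'(z₀) with Q'(z) = 2*z - 3*I.
  Res(f, 2*I) = P(2*I)/Q'(2*I) = (exp(4*I))/(I) = -I*exp(4*I)
  Res(f, I) = P(I)/Q'(I) = (exp(2*I))/(-I) = I*exp(2*I)

Sum of residues inside C: I*exp(2*I) - I*exp(4*I)
∮_C f(z) dz = 2πi · (I*exp(2*I) - I*exp(4*I)) = -2*pi*exp(2*I) + 2*pi*exp(4*I)

Final answer: -2*pi*exp(2*I) + 2*pi*exp(4*I)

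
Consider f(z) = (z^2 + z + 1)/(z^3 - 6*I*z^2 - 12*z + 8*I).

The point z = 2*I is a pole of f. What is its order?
3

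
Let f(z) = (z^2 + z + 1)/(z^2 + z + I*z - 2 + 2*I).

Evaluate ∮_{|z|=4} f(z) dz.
2*pi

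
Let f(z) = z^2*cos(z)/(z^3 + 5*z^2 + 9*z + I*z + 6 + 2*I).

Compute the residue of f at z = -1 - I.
Write f(z) = P(z)/Q(z) with P(z) = z^2*cos(z) and Q(z) = z^3 + 5*z^2 + 9*z + I*z + 6 + 2*I.
The denominator factors as Q(z) = (z + 2 - I)*(z + 1 + I)*(z + 2), so z = -1 - I is a simple zero of Q and P is analytic there; z = -1 - I is therefore a simple pole and
  Res(f, z₀) = P(z₀)/Q'(z₀).

Q'(z) = 3*z^2 + 10*z + 9 + I, so Q'(-1 - I) = -1 - 3*I.
P(-1 - I) = 2*I*cos(1 + I).

Res(f, -1 - I) = (2*I*cos(1 + I))/(-1 - 3*I) = (-3/5 - I/5)*cos(1 + I)

Final answer: (-3/5 - I/5)*cos(1 + I)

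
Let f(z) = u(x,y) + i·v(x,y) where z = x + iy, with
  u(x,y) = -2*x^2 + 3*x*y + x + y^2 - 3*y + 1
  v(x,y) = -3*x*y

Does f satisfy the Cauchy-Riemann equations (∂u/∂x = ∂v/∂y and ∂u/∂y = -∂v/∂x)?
∂u/∂x = -4*x + 3*y + 1
∂v/∂y = -3*x
∂u/∂y = 3*x + 2*y - 3
∂v/∂x = -3*y
∂u/∂x ≠ ∂v/∂y and ∂u/∂y ≠ -∂v/∂x; the Cauchy-Riemann equations are not satisfied, so f is not analytic.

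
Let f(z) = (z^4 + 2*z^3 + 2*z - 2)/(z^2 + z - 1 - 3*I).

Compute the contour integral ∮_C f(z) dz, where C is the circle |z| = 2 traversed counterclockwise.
By the residue theorem, ∮_C f(z) dz = 2πi · (sum of the residues of f at the poles inside |z| = 2).

The denominator factors as (z + 2 + I)*(z - 1 - I), so the singularities of f are simple poles at z = -2 - I, z = 1 + I.
  |-2 - I|² = 5 > 4 = 2², so this pole is outside the contour.
  |1 + I|² = 2 < 4 = 2², so this pole is inside the contour.

With P(z) = z^4 + 2*z^3 + 2*z - 2 and Q(z) = z^2 + z - 1 - 3*I, each pole is simple, so Res(f, z₀) = P(z₀)/Q'(z₀) with Q'(z) = 2*z + 1.
  Res(f, 1 + I) = P(1 + I)/Q'(1 + I) = (-8 + 6*I)/(3 + 2*I) = -12/13 + 34*I/13

∮_C f(z) dz = 2πi · (-12/13 + 34*I/13) = pi*(-68/13 - 24*I/13)

Final answer: pi*(-68/13 - 24*I/13)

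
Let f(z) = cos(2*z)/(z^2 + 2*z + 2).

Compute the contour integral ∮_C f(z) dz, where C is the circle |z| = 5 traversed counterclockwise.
By the residue theorem, ∮_C f(z) dz = 2πi · (sum of the residues of f at the poles inside |z| = 5).

The denominator factors as (z + 1 - I)*(z + 1 + I), so the singularities of f are simple poles at z = -1 + I, z = -1 - I.
  |-1 + I|² = 2 < 25 = 5², so this pole is inside the contour.
  |-1 - I|² = 2 < 25 = 5², so this pole is inside the contour.

With P(z) = cos(2*z) and Q(z) = z^2 + 2*z + 2, each pole is simple, so Res(f, z₀) = P(z₀)/Q'(z₀) with Q'(z) = 2*z + 2.
  Res(f, -1 + I) = P(-1 + I)/Q'(-1 + I) = (cos(2 - 2*I))/(2*I) = -I*cos(2 - 2*I)/2
  Res(f, -1 - I) = P(-1 - I)/Q'(-1 - I) = (cos(2 + 2*I))/(-2*I) = I*cos(2 + 2*I)/2

Sum of residues inside C: I*cos(2 + 2*I)/2 - I*cos(2 - 2*I)/2
∮_C f(z) dz = 2πi · (I*cos(2 + 2*I)/2 - I*cos(2 - 2*I)/2) = pi*cos(2 - 2*I) - pi*cos(2 + 2*I)

Final answer: pi*cos(2 - 2*I) - pi*cos(2 + 2*I)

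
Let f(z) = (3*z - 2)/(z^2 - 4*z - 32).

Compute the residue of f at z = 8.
11/6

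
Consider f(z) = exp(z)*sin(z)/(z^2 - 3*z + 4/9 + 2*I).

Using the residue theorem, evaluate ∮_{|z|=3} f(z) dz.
By the residue theorem, ∮_C f(z) dz = 2πi · (sum of the residues of f at the poles inside |z| = 3).

The denominator factors as (z - 3 + 2*I/3)*(z - 2*I/3), so the singularities of f are simple poles at z = 3 - 2*I/3, z = 2*I/3.
  |3 - 2*I/3|² = 85/9 > 9 = 3², so this pole is outside the contour.
  |2*I/3|² = 4/9 < 9 = 3², so this pole is inside the contour.

With P(z) = exp(z)*sin(z) and Q(z) = z^2 - 3*z + 4/9 + 2*I, each pole is simple, so Res(f, z₀) = P(z₀)/Q'(z₀) with Q'(z) = 2*z - 3.
  Res(f, 2*I/3) = P(2*I/3)/Q'(2*I/3) = (I*exp(2*I/3)*sinh(2/3))/(-3 + 4*I/3) = (12/97 - 27*I/97)*exp(2*I/3)*sinh(2/3)

∮_C f(z) dz = 2πi · ((12/97 - 27*I/97)*exp(2*I/3)*sinh(2/3)) = pi*(54/97 + 24*I/97)*exp(2*I/3)*sinh(2/3)

Final answer: pi*(54/97 + 24*I/97)*exp(2*I/3)*sinh(2/3)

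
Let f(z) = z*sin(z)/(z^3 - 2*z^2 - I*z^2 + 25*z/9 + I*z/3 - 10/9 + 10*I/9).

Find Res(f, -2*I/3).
Write f(z) = P(z)/Q(z) with P(z) = z*sin(z) and Q(z) = z^3 - 2*z^2 - I*z^2 + 25*z/9 + I*z/3 - 10/9 + 10*I/9.
The denominator factors as Q(z) = (z + 2*I/3)*(z - 1 + I/3)*(z - 1 - 2*I), so z = -2*I/3 is a simple zero of Q and P is analytic there; z = -2*I/3 is therefore a simple pole and
  Res(f, z₀) = P(z₀)/Q'(z₀).

Q'(z) = 3*z^2 - 4*z - 2*I*z + 25/9 + I/3, so Q'(-2*I/3) = 1/9 + 3*I.
P(-2*I/3) = -2*sinh(2/3)/3.

Res(f, -2*I/3) = (-2*sinh(2/3)/3)/(1/9 + 3*I) = (-3/365 + 81*I/365)*sinh(2/3)

Final answer: (-3/365 + 81*I/365)*sinh(2/3)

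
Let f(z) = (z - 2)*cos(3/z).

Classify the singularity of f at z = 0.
essential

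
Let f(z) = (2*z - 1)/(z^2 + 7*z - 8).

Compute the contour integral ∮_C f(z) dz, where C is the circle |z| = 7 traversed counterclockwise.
By the residue theorem, ∮_C f(z) dz = 2πi · (sum of the residues of f at the poles inside |z| = 7).

The denominator factors as (z - 1)*(z + 8), so the singularities of f are simple poles at z = 1, z = -8.
  |1|² = 1 < 49 = 7², so this pole is inside the contour.
  |-8|² = 64 > 49 = 7², so this pole is outside the contour.

With P(z) = 2*z - 1 and Q(z) = z^2 + 7*z - 8, each pole is simple, so Res(f, z₀) = P(z₀)/Q'(z₀) with Q'(z) = 2*z + 7.
  Res(f, 1) = P(1)/Q'(1) = (1)/(9) = 1/9

∮_C f(z) dz = 2πi · (1/9) = 2*I*pi/9

Final answer: 2*I*pi/9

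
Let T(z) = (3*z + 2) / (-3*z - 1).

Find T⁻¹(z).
Set w = T(z) = (3*z + 2) / (-3*z - 1) and solve for z:
  w*(-3*z - 1) = 3*z + 2
  -w + z*(-3*w - 3) - 2 = 0
  z*(-3*w - 3) = w + 2
  z = (-w - 2)/(3*w + 3)
Renaming the variable, T⁻¹(z) = (-z - 2)/(3*z + 3).
(Check: ad - bc = 3 ≠ 0, so T is invertible.)

Final answer: (-z - 2)/(3*z + 3)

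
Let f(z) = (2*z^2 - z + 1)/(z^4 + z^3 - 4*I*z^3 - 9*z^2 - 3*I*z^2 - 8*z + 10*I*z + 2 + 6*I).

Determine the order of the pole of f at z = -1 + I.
Factor the denominator:
  z^4 + z^3 - 4*I*z^3 - 9*z^2 - 3*I*z^2 - 8*z + 10*I*z + 2 + 6*I = (z + 1 - I)^3*(z - 2 - I)

The numerator P(z) = 2*z^2 - z + 1 has P(-1 + I) = 2 - 5*I ≠ 0, so no factor of (z + 1 - I) cancels.
Near z = -1 + I we can therefore write f(z) = g(z)/(z + 1 - I)^3 with g analytic at -1 + I and g(-1 + I) ≠ 0 (g is the numerator divided by the remaining denominator factors).

Hence z = -1 + I is a pole of order 3.

Final answer: 3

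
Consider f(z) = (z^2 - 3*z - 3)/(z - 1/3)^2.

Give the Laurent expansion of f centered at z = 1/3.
Put w = z - (1/3), i.e. z = w + 1/3. The denominator is w^2, so it suffices to rewrite the numerator in powers of w.

P(z) = z^2 - 3*z - 3
P(w + 1/3) = -35/9 - 7*w/3 + w^2

Dividing each term by w^2:
  f = -35/(9*w^2) - 7/(3*w) + 1

Substituting back w = z - 1/3:
  f(z) = -35/(9*(z - 1/3)^2) - 7/(3*(z - 1/3)) + 1

The series is finite because the numerator is a polynomial; the negative powers form the principal part, and the coefficient of 1/(z - 1/3) gives Res(f, 1/3) = -7/3.

Final answer: -35/(9*(z - 1/3)^2) - 7/(3*(z - 1/3)) + 1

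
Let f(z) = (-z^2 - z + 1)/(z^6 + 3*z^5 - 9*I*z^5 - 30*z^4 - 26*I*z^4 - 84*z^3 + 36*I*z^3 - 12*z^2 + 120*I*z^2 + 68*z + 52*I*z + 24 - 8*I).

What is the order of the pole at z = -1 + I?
4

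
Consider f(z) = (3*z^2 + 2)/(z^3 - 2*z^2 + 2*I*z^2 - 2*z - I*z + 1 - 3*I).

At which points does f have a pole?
The singularities of f are the zeros of the denominator. Factoring,
  z^3 - 2*z^2 + 2*I*z^2 - 2*z - I*z + 1 - 3*I = (z - 2 + I)*(z + 1)*(z - 1 + I)
so the candidates are z = 2 - I, z = -1, z = 1 - I.

Check the numerator P(z) = 3*z^2 + 2 at each one:
  P(2 - I) = 11 - 12*I ≠ 0, so z = 2 - I is a (simple) pole.
  P(-1) = 5 ≠ 0, so z = -1 is a (simple) pole.
  P(1 - I) = 2 - 6*I ≠ 0, so z = 1 - I is a (simple) pole.

Poles of f: {-1, 1 - I, 2 - I}

Final answer: {-1, 1 - I, 2 - I}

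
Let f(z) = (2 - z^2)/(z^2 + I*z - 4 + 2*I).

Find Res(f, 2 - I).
-8/17 + 15*I/17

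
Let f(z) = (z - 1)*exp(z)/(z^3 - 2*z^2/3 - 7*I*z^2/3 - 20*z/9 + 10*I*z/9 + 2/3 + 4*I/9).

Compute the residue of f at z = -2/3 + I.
Write f(z) = P(z)/Q(z) with P(z) = (z - 1)*exp(z) and Q(z) = z^3 - 2*z^2/3 - 7*I*z^2/3 - 20*z/9 + 10*I*z/9 + 2/3 + 4*I/9.
The denominator factors as Q(z) = (z + 2/3 - I)*(z - 1 - I)*(z - 1/3 - I/3), so z = -2/3 + I is a simple zero of Q and P is analytic there; z = -2/3 + I is therefore a simple pole and
  Res(f, z₀) = P(z₀)/Q'(z₀).

Q'(z) = 3*z^2 - 4*z/3 - 14*I*z/3 - 20/9 + 10*I/9, so Q'(-2/3 + I) = 5/3 - 10*I/9.
P(-2/3 + I) = (-5/3 + I)*exp(-2/3 + I).

Res(f, -2/3 + I) = ((-5/3 + I)*exp(-2/3 + I))/(5/3 - 10*I/9) = (-63/65 - 3*I/65)*exp(-2/3 + I)

Final answer: (-63/65 - 3*I/65)*exp(-2/3 + I)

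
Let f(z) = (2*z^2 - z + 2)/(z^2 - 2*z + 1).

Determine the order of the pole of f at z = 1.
2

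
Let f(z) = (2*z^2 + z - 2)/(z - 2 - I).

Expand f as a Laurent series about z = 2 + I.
Put w = z - (2 + I), i.e. z = w + 2 + I. The denominator is w, so it suffices to rewrite the numerator in powers of w.

P(z) = 2*z^2 + z - 2
P(w + 2 + I) = 6 + 9*I + (9 + 4*I)*w + 2*w^2

Dividing each term by w:
  f = (6 + 9*I)/w + 9 + 4*I + 2*w

Substituting back w = z - 2 - I:
  f(z) = (6 + 9*I)/(z - 2 - I) + 9 + 4*I + 2*(z - 2 - I)

The series is finite because the numerator is a polynomial; the negative powers form the principal part, and the coefficient of 1/(z - 2 - I) gives Res(f, 2 + I) = 6 + 9*I.

Final answer: (6 + 9*I)/(z - 2 - I) + 9 + 4*I + 2*(z - 2 - I)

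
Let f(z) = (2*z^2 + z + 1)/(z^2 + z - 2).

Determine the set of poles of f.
The singularities of f are the zeros of the denominator. Factoring,
  z^2 + z - 2 = (z + 2)*(z - 1)
so the candidates are z = -2, z = 1.

Check the numerator P(z) = 2*z^2 + z + 1 at each one:
  P(-2) = 7 ≠ 0, so z = -2 is a (simple) pole.
  P(1) = 4 ≠ 0, so z = 1 is a (simple) pole.

Poles of f: {-2, 1}

Final answer: {-2, 1}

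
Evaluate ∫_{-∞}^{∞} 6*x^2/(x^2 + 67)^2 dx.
Let f(z) = 6*z^2/(z^2 + 67)^2. The denominator has no real zeros and deg Q - deg P = 2 ≥ 2, so the integral of f over the upper semicircle |z| = R tends to 0 as R → ∞. Closing the contour in the upper half-plane,
  ∫_{-∞}^{∞} f(x) dx = 2πi · Σ Res(f, z_k)  over the poles with Im z_k > 0.

Zeros of the denominator: z^2 + 67 = 0 gives z = ±sqrt(67)*I.
Upper half-plane: z = sqrt(67)*I (a pole of order 2).

Write f(z) = g(z)/(z - sqrt(67)*I)^2 with g(z) = 6*z^2/(z + sqrt(67)*I)^2. For a double pole, Res(f, z₀) = g'(z₀):
  g'(z) = 12*sqrt(67)*I*z/(z + sqrt(67)*I)^3
  Res(f, sqrt(67)*I) = g'(sqrt(67)*I) = -3*sqrt(67)*I/134

∫_{-∞}^{∞} f(x) dx = 2πi · (-3*sqrt(67)*I/134) = 3*sqrt(67)*pi/67

Final answer: 3*sqrt(67)*pi/67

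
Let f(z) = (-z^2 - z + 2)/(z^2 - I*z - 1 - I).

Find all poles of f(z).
{-1, 1 + I}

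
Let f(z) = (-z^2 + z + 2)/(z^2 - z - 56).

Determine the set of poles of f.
The singularities of f are the zeros of the denominator. Factoring,
  z^2 - z - 56 = (z + 7)*(z - 8)
so the candidates are z = -7, z = 8.

Check the numerator P(z) = -z^2 + z + 2 at each one:
  P(-7) = -54 ≠ 0, so z = -7 is a (simple) pole.
  P(8) = -54 ≠ 0, so z = 8 is a (simple) pole.

Poles of f: {-7, 8}

Final answer: {-7, 8}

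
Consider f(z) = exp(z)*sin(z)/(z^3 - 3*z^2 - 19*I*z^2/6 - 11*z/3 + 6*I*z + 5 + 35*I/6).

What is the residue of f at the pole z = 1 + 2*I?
Write f(z) = P(z)/Q(z) with P(z) = exp(z)*sin(z) and Q(z) = z^3 - 3*z^2 - 19*I*z^2/6 - 11*z/3 + 6*I*z + 5 + 35*I/6.
The denominator factors as Q(z) = (z - 1 - 2*I)*(z + 1 - I/2)*(z - 3 - 2*I/3), so z = 1 + 2*I is a simple zero of Q and P is analytic there; z = 1 + 2*I is therefore a simple pole and
  Res(f, z₀) = P(z₀)/Q'(z₀).

Q'(z) = 3*z^2 - 6*z - 19*I*z/3 - 11/3 + 6*I, so Q'(1 + 2*I) = -6 - I/3.
P(1 + 2*I) = exp(1 + 2*I)*sin(1 + 2*I).

Res(f, 1 + 2*I) = (exp(1 + 2*I)*sin(1 + 2*I))/(-6 - I/3) = (-54/325 + 3*I/325)*exp(1 + 2*I)*sin(1 + 2*I)

Final answer: (-54/325 + 3*I/325)*exp(1 + 2*I)*sin(1 + 2*I)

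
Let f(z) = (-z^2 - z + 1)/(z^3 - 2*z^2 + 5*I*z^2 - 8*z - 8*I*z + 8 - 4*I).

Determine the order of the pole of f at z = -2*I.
Factor the denominator:
  z^3 - 2*z^2 + 5*I*z^2 - 8*z - 8*I*z + 8 - 4*I = (z + 2*I)^2*(z - 2 + I)

The numerator P(z) = -z^2 - z + 1 has P(-2*I) = 5 + 2*I ≠ 0, so no factor of (z + 2*I) cancels.
Near z = -2*I we can therefore write f(z) = g(z)/(z + 2*I)^2 with g analytic at -2*I and g(-2*I) ≠ 0 (g is the numerator divided by the remaining denominator factors).

Hence z = -2*I is a pole of order 2.

Final answer: 2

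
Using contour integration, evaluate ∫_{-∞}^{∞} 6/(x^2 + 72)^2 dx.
Let f(z) = 6/(z^2 + 72)^2. The denominator has no real zeros and deg Q - deg P = 4 ≥ 2, so the integral of f over the upper semicircle |z| = R tends to 0 as R → ∞. Closing the contour in the upper half-plane,
  ∫_{-∞}^{∞} f(x) dx = 2πi · Σ Res(f, z_k)  over the poles with Im z_k > 0.

Zeros of the denominator: z^2 + 72 = 0 gives z = ±6*sqrt(2)*I.
Upper half-plane: z = 6*sqrt(2)*I (a pole of order 2).

Write f(z) = g(z)/(z - 6*sqrt(2)*I)^2 with g(z) = 6/(z + 6*sqrt(2)*I)^2. For a double pole, Res(f, z₀) = g'(z₀):
  g'(z) = -12/(z + 6*sqrt(2)*I)^3
  Res(f, 6*sqrt(2)*I) = g'(6*sqrt(2)*I) = -sqrt(2)*I/576

∫_{-∞}^{∞} f(x) dx = 2πi · (-sqrt(2)*I/576) = sqrt(2)*pi/288

Final answer: sqrt(2)*pi/288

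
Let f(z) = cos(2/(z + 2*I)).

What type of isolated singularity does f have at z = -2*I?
essential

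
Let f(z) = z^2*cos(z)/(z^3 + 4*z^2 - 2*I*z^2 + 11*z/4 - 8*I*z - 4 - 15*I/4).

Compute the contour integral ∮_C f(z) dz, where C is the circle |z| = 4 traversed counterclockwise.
pi*(31/20 + 71*I/60)*cos(3 + I/2) + pi*(-31/20 + 27*I/20)*cos(1 - 3*I/2) - 8*I*pi*cosh(1)/15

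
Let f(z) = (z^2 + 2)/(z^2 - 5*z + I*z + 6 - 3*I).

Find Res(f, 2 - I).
-1/2 + 9*I/2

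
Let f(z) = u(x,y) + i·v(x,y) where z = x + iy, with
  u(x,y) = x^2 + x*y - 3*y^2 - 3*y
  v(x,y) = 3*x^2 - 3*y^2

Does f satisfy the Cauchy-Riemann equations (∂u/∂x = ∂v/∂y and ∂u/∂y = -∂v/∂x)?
∂u/∂x = 2*x + y
∂v/∂y = -6*y
∂u/∂y = x - 6*y - 3
∂v/∂x = 6*x
∂u/∂x ≠ ∂v/∂y and ∂u/∂y ≠ -∂v/∂x; the Cauchy-Riemann equations are not satisfied, so f is not analytic.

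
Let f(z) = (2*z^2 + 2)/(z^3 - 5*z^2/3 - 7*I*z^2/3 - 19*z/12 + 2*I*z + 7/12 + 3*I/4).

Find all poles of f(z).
The singularities of f are the zeros of the denominator. Factoring,
  z^3 - 5*z^2/3 - 7*I*z^2/3 - 19*z/12 + 2*I*z + 7/12 + 3*I/4 = (z - 1/2 - I)*(z - 3/2 - I)*(z + 1/3 - I/3)
so the candidates are z = 1/2 + I, z = 3/2 + I, z = -1/3 + I/3.

Check the numerator P(z) = 2*z^2 + 2 at each one:
  P(1/2 + I) = 1/2 + 2*I ≠ 0, so z = 1/2 + I is a (simple) pole.
  P(3/2 + I) = 9/2 + 6*I ≠ 0, so z = 3/2 + I is a (simple) pole.
  P(-1/3 + I/3) = 2 - 4*I/9 ≠ 0, so z = -1/3 + I/3 is a (simple) pole.

Poles of f: {-1/3 + I/3, 1/2 + I, 3/2 + I}

Final answer: {-1/3 + I/3, 1/2 + I, 3/2 + I}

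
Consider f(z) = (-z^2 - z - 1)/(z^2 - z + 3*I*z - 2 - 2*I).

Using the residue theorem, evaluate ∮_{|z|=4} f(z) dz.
By the residue theorem, ∮_C f(z) dz = 2πi · (sum of the residues of f at the poles inside |z| = 4).

The denominator factors as (z + 2*I)*(z - 1 + I), so the singularities of f are simple poles at z = -2*I, z = 1 - I.
  |-2*I|² = 4 < 16 = 4², so this pole is inside the contour.
  |1 - I|² = 2 < 16 = 4², so this pole is inside the contour.

With P(z) = -z^2 - z - 1 and Q(z) = z^2 - z + 3*I*z - 2 - 2*I, each pole is simple, so Res(f, z₀) = P(z₀)/Q'(z₀) with Q'(z) = 2*z - 1 + 3*I.
  Res(f, -2*I) = P(-2*I)/Q'(-2*I) = (3 + 2*I)/(-1 - I) = -5/2 + I/2
  Res(f, 1 - I) = P(1 - I)/Q'(1 - I) = (-2 + 3*I)/(1 + I) = 1/2 + 5*I/2

Sum of residues inside C: -2 + 3*I
∮_C f(z) dz = 2πi · (-2 + 3*I) = pi*(-6 - 4*I)

Final answer: pi*(-6 - 4*I)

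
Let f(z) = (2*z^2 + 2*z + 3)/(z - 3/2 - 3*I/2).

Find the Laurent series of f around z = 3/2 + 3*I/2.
Put w = z - (3/2 + 3*I/2), i.e. z = w + 3/2 + 3*I/2. The denominator is w, so it suffices to rewrite the numerator in powers of w.

P(z) = 2*z^2 + 2*z + 3
P(w + 3/2 + 3*I/2) = 6 + 12*I + (8 + 6*I)*w + 2*w^2

Dividing each term by w:
  f = (6 + 12*I)/w + 8 + 6*I + 2*w

Substituting back w = z - 3/2 - 3*I/2:
  f(z) = (6 + 12*I)/(z - 3/2 - 3*I/2) + 8 + 6*I + 2*(z - 3/2 - 3*I/2)

The series is finite because the numerator is a polynomial; the negative powers form the principal part, and the coefficient of 1/(z - 3/2 - 3*I/2) gives Res(f, 3/2 + 3*I/2) = 6 + 12*I.

Final answer: (6 + 12*I)/(z - 3/2 - 3*I/2) + 8 + 6*I + 2*(z - 3/2 - 3*I/2)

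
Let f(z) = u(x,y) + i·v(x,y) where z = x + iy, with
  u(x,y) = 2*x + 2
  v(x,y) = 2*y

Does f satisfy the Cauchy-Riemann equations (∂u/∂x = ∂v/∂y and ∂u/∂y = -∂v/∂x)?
∂u/∂x = 2
∂v/∂y = 2
∂u/∂y = 0
∂v/∂x = 0
∂u/∂x = ∂v/∂y and ∂u/∂y = -∂v/∂x hold identically; f is analytic.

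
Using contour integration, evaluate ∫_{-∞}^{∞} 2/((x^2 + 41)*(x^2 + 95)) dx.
Let f(z) = 2/((z^2 + 41)*(z^2 + 95)). The denominator has no real zeros and deg Q - deg P = 4 ≥ 2, so the integral of f over the upper semicircle |z| = R tends to 0 as R → ∞. Closing the contour in the upper half-plane,
  ∫_{-∞}^{∞} f(x) dx = 2πi · Σ Res(f, z_k)  over the poles with Im z_k > 0.

Zeros of the denominator: z^2 + 41 = 0 gives z = ±sqrt(41)*I; z^2 + 95 = 0 gives z = ±sqrt(95)*I.
Upper half-plane: z = sqrt(41)*I, z = sqrt(95)*I (simple).

Each pole is a simple zero of Q(z) = z^4 + 136*z^2 + 3895, so Res(f, z₀) = P(z₀)/Q'(z₀) with P(z) = 2, Q'(z) = 4*z^3 + 272*z:
  Res(f, sqrt(41)*I) = (2)/(108*sqrt(41)*I) = -sqrt(41)*I/2214
  Res(f, sqrt(95)*I) = (2)/(-108*sqrt(95)*I) = sqrt(95)*I/5130

Sum of residues: I*(-sqrt(41)/2214 + sqrt(95)/5130)
∫_{-∞}^{∞} f(x) dx = 2πi · (I*(-sqrt(41)/2214 + sqrt(95)/5130)) = pi*(-41*sqrt(95) + 95*sqrt(41))/105165

Final answer: pi*(-41*sqrt(95) + 95*sqrt(41))/105165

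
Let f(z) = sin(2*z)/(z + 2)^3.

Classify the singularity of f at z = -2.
Write f(z) = g(z)/(z + 2)^3 with g(z) = sin(2*z).
g is entire and g(-2) = -sin(4) ≠ 0, so no factor of (z + 2) cancels: the Laurent expansion of f about z = -2 starts at the power -3, i.e. lim_{z→z₀} (z - z₀)^3 f(z) = -sin(4) is finite and nonzero.
So z = -2 is a pole of order 3.

Final answer: pole of order 3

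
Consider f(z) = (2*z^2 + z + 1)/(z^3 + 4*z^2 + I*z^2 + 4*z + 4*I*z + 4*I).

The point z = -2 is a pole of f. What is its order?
Factor the denominator:
  z^3 + 4*z^2 + I*z^2 + 4*z + 4*I*z + 4*I = (z + 2)^2*(z + I)

The numerator P(z) = 2*z^2 + z + 1 has P(-2) = 7 ≠ 0, so no factor of (z + 2) cancels.
Near z = -2 we can therefore write f(z) = g(z)/(z + 2)^2 with g analytic at -2 and g(-2) ≠ 0 (g is the numerator divided by the remaining denominator factors).

Hence z = -2 is a pole of order 2.

Final answer: 2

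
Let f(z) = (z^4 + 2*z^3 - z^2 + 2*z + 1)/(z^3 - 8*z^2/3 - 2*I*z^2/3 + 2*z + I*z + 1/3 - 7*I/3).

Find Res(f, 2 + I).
Write f(z) = P(z)/Q(z) with P(z) = z^4 + 2*z^3 - z^2 + 2*z + 1 and Q(z) = z^3 - 8*z^2/3 - 2*I*z^2/3 + 2*z + I*z + 1/3 - 7*I/3.
The denominator factors as Q(z) = (z - 2 - I)*(z + 1/3 - 2*I/3)*(z - 1 + I), so z = 2 + I is a simple zero of Q and P is analytic there; z = 2 + I is therefore a simple pole and
  Res(f, z₀) = P(z₀)/Q'(z₀).

Q'(z) = 3*z^2 - 16*z/3 - 4*I*z/3 + 2 + I, so Q'(2 + I) = 5/3 + 5*I.
P(2 + I) = -1 + 44*I.

Res(f, 2 + I) = (-1 + 44*I)/(5/3 + 5*I) = 393/50 + 141*I/50

Final answer: 393/50 + 141*I/50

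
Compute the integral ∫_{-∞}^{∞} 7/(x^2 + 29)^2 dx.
Let f(z) = 7/(z^2 + 29)^2. The denominator has no real zeros and deg Q - deg P = 4 ≥ 2, so the integral of f over the upper semicircle |z| = R tends to 0 as R → ∞. Closing the contour in the upper half-plane,
  ∫_{-∞}^{∞} f(x) dx = 2πi · Σ Res(f, z_k)  over the poles with Im z_k > 0.

Zeros of the denominator: z^2 + 29 = 0 gives z = ±sqrt(29)*I.
Upper half-plane: z = sqrt(29)*I (a pole of order 2).

Write f(z) = g(z)/(z - sqrt(29)*I)^2 with g(z) = 7/(z + sqrt(29)*I)^2. For a double pole, Res(f, z₀) = g'(z₀):
  g'(z) = -14/(z + sqrt(29)*I)^3
  Res(f, sqrt(29)*I) = g'(sqrt(29)*I) = -7*sqrt(29)*I/3364

∫_{-∞}^{∞} f(x) dx = 2πi · (-7*sqrt(29)*I/3364) = 7*sqrt(29)*pi/1682

Final answer: 7*sqrt(29)*pi/1682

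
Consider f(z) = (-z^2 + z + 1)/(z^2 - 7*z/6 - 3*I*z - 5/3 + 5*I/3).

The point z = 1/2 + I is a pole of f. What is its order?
1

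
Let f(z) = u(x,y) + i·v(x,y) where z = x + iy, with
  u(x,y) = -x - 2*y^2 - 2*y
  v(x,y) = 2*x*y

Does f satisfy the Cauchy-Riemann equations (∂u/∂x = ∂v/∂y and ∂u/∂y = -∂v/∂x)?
∂u/∂x = -1
∂v/∂y = 2*x
∂u/∂y = -4*y - 2
∂v/∂x = 2*y
∂u/∂x ≠ ∂v/∂y and ∂u/∂y ≠ -∂v/∂x; the Cauchy-Riemann equations are not satisfied, so f is not analytic.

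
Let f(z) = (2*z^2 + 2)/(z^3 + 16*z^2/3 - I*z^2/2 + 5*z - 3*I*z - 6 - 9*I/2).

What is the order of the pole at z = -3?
2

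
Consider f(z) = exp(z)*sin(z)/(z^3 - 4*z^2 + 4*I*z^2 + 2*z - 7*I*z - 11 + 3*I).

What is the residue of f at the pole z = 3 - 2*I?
(1/10 + I/30)*exp(3 - 2*I)*sin(3 - 2*I)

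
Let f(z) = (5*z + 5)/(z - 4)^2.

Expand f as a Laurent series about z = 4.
25/(z - 4)^2 + 5/(z - 4)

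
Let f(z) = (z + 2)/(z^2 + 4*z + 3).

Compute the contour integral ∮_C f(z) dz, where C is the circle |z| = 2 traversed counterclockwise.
By the residue theorem, ∮_C f(z) dz = 2πi · (sum of the residues of f at the poles inside |z| = 2).

The denominator factors as (z + 3)*(z + 1), so the singularities of f are simple poles at z = -3, z = -1.
  |-3|² = 9 > 4 = 2², so this pole is outside the contour.
  |-1|² = 1 < 4 = 2², so this pole is inside the contour.

With P(z) = z + 2 and Q(z) = z^2 + 4*z + 3, each pole is simple, so Res(f, z₀) = P(z₀)/Q'(z₀) with Q'(z) = 2*z + 4.
  Res(f, -1) = P(-1)/Q'(-1) = (1)/(2) = 1/2

∮_C f(z) dz = 2πi · (1/2) = I*pi

Final answer: I*pi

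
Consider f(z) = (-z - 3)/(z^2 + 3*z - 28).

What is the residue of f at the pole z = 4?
Write f(z) = P(z)/Q(z) with P(z) = -z - 3 and Q(z) = z^2 + 3*z - 28.
The denominator factors as Q(z) = (z + 7)*(z - 4), so z = 4 is a simple zero of Q and P is analytic there; z = 4 is therefore a simple pole and
  Res(f, z₀) = P(z₀)/Q'(z₀).

Q'(z) = 2*z + 3, so Q'(4) = 11.
P(4) = -7.

Res(f, 4) = (-7)/(11) = -7/11

Final answer: -7/11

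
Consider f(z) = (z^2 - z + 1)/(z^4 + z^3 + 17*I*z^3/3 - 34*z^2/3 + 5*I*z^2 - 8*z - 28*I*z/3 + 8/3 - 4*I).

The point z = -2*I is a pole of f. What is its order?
Factor the denominator:
  z^4 + z^3 + 17*I*z^3/3 - 34*z^2/3 + 5*I*z^2 - 8*z - 28*I*z/3 + 8/3 - 4*I = (z + 2*I)^2*(z + 1 + 2*I/3)*(z + I)

The numerator P(z) = z^2 - z + 1 has P(-2*I) = -3 + 2*I ≠ 0, so no factor of (z + 2*I) cancels.
Near z = -2*I we can therefore write f(z) = g(z)/(z + 2*I)^2 with g analytic at -2*I and g(-2*I) ≠ 0 (g is the numerator divided by the remaining denominator factors).

Hence z = -2*I is a pole of order 2.

Final answer: 2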